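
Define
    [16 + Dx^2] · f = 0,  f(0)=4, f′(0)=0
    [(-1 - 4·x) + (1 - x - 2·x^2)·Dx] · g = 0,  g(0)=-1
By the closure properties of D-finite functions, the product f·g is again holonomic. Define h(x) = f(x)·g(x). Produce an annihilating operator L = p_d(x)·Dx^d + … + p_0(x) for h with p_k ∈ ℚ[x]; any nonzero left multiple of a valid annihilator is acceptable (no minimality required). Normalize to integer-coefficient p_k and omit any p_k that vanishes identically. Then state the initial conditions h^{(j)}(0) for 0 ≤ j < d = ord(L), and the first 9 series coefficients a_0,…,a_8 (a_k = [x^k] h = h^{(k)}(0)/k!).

f: a_k = 4, 0, -32, 0, 128/3, 0, -1024/45, 0, 2048/315, …
g: a_k = -1, -1, -3, -5, -11, -21, -43, -85, -171, …
L₀ := L_f ⊗_s L_g (sym. prod.), ord ≤ 2.
L = (-12 + 16·x + 32·x^2) + (2 + 8·x)·Dx + (-1 + x + 2·x^2)·Dx^2  (order 2).
h: a_k = -4, -4, 20, 12, 28/3, 100/3, 3364/45, 6364/45, 89596/315, …
ICs: h(0) = -4, h′(0) = -4.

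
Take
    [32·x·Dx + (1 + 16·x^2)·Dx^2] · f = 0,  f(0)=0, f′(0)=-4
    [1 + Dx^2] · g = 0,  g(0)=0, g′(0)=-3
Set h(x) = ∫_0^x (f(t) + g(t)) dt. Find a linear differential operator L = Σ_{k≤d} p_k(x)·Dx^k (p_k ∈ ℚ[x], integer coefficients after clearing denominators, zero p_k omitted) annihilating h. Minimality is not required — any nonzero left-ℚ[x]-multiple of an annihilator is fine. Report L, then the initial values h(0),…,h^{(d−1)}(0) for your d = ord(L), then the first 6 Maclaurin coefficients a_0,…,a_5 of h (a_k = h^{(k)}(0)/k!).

L = (-6112·x + 99328·x^3 + 8192·x^5)·Dx^2 + (-31 + 1072·x^2 + 25344·x^4 + 4096·x^6)·Dx^3 + (-6112·x + 99328·x^3 + 8192·x^5)·Dx^4 + (-31 + 1072·x^2 + 25344·x^4 + 4096·x^6)·Dx^5  (order 5).
h: a_k = 0, 0, -7/2, 0, 131/24, 0, …
ICs: h(0) = 0, h′(0) = 0, h′′(0) = -7, h′′′(0) = 0, h′′′′(0) = 131.

f: a_k = 0, -4, 0, 64/3, 0, -1024/5, …
g: a_k = 0, -3, 0, 1/2, 0, -1/40, …
Sum ⇒ L₀ = lclm(L_f,L_g) in ℚ(x)⟨Dx⟩.
∫: right-multiply L₀ by Dx.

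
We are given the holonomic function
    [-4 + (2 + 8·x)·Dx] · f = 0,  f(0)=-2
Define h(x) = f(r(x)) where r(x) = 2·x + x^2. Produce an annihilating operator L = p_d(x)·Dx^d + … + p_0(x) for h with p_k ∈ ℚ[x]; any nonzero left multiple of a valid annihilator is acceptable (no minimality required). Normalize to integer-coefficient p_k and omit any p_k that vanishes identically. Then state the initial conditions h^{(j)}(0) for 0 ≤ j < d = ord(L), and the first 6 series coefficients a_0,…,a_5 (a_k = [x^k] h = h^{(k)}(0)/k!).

f: a_k = -2, -4, 4, -8, 20, -56, …
f∘r: x↦r, Dx↦Dx/r' in L_f ⇒ L₀.
L = (-4 - 4·x) + (1 + 8·x + 4·x^2)·Dx  (order 1).
h: a_k = -2, -8, 12, -48, 228, -1200, …
ICs: h(0) = -2.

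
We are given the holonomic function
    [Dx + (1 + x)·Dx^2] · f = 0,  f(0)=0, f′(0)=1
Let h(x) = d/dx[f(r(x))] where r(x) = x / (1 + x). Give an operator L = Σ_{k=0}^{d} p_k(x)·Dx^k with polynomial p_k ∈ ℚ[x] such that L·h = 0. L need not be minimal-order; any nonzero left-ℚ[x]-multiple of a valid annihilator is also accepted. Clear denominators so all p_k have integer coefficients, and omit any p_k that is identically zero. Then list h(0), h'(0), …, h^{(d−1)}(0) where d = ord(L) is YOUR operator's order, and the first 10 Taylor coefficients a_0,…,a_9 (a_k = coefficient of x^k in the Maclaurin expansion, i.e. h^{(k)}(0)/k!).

f: a_k = 0, 1, -1/2, 1/3, -1/4, 1/5, -1/6, 1/7, -1/8, 1/9, …
h₀=f(r): pull back L_f along r ⇒ L₀.
h₀' ⇒ L via d/dx closure of L₀.
L = (3 + 4·x) + (1 + 3·x + 2·x^2)·Dx  (order 1).
h: a_k = 1, -3, 7, -15, 31, -63, 127, -255, 511, -1023, …
ICs: h(0) = 1.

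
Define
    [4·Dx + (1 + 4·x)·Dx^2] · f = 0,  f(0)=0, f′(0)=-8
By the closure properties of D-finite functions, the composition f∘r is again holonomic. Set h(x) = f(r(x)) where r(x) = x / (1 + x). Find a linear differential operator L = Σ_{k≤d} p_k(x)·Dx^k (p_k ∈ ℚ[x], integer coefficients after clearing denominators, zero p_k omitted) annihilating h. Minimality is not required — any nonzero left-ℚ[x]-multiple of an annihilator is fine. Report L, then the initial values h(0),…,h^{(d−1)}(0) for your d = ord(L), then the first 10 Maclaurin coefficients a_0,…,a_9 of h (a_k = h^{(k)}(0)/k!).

L = (6 + 10·x)·Dx + (1 + 6·x + 5·x^2)·Dx^2  (order 2).
h: a_k = 0, -8, 24, -248/3, 312, -6248/5, 5208, -156248/7, 97656, -3906248/9, …
ICs: h(0) = 0, h′(0) = -8.

f: a_k = 0, -8, 16, -128/3, 128, -2048/5, 4096/3, -32768/7, 16384, -524288/9, …
Substitute x→r, Dx→(1/r')Dx; clear ⇒ L₀.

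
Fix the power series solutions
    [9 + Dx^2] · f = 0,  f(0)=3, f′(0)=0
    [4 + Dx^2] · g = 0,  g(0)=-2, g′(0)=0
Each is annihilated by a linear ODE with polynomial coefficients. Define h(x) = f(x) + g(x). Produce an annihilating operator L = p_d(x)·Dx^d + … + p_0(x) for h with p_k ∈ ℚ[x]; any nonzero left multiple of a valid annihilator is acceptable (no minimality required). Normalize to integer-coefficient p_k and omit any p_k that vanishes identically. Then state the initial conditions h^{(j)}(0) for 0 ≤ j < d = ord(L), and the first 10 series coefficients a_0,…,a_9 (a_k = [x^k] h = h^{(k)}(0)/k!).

f: a_k = 3, 0, -27/2, 0, 81/8, 0, -243/80, 0, 2187/4480, 0, …
g: a_k = -2, 0, 4, 0, -4/3, 0, 8/45, 0, -4/315, 0, …
Weyl lclm of L_f,L_g ⇒ L₀ (ord ≤ 4).
L = 36 + 13·Dx^2 + Dx^4  (order 4).
h: a_k = 1, 0, -19/2, 0, 211/24, 0, -2059/720, 0, 19171/40320, 0, …
ICs: h(0) = 1, h′(0) = 0, h′′(0) = -19, h′′′(0) = 0.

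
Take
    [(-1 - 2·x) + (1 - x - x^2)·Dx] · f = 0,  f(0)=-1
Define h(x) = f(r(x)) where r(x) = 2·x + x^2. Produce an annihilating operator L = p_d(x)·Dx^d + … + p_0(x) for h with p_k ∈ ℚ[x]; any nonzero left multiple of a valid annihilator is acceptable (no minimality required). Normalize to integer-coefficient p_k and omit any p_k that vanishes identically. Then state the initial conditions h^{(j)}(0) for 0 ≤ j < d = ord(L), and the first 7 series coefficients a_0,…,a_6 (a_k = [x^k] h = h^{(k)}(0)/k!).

L = (2 + 10·x + 12·x^2 + 4·x^3) + (-1 + 2·x + 5·x^2 + 4·x^3 + x^4)·Dx  (order 1).
h: a_k = -1, -2, -9, -32, -118, -434, -1595, …
ICs: h(0) = -1.

f: a_k = -1, -1, -2, -3, -5, -8, -13, …
f∘r: x↦r, Dx↦Dx/r' in L_f ⇒ L₀.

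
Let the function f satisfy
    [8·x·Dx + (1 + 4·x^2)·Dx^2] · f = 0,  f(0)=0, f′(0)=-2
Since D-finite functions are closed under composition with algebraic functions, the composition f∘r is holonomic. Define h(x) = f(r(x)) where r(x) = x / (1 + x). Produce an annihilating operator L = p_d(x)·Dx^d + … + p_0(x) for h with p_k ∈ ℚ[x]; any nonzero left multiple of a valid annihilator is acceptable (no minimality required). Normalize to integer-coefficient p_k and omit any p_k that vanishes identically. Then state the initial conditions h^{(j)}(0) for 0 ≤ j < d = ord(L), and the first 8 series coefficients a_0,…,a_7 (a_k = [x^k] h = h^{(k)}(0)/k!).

f: a_k = 0, -2, 0, 8/3, 0, -32/5, 0, 128/7, …
Substitute x→r, Dx→(1/r')Dx; clear ⇒ L₀.
L = (2 + 10·x)·Dx + (1 + 2·x + 5·x^2)·Dx^2  (order 2).
h: a_k = 0, -2, 2, 2/3, -6, 38/5, 22/3, -278/7, …
ICs: h(0) = 0, h′(0) = -2.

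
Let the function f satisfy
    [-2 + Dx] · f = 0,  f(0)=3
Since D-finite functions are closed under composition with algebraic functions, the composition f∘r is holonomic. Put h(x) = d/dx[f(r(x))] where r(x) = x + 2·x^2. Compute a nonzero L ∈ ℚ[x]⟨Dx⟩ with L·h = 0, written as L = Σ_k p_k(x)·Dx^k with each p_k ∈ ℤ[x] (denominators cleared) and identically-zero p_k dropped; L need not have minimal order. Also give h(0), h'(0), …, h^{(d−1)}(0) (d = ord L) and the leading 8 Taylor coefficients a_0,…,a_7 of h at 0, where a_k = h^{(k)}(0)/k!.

f: a_k = 3, 6, 6, 4, 2, 4/5, 4/15, 8/105, …
Substitute x→r, Dx→(1/r')Dx; clear ⇒ L₀.
h=h₀': d/dx-closure on L₀ ⇒ L.
L = (6 + 16·x + 32·x^2) + (-1 - 4·x)·Dx  (order 1).
h: a_k = 6, 36, 84, 200, 324, 2648/5, 10424/15, 31664/35, …
ICs: h(0) = 6.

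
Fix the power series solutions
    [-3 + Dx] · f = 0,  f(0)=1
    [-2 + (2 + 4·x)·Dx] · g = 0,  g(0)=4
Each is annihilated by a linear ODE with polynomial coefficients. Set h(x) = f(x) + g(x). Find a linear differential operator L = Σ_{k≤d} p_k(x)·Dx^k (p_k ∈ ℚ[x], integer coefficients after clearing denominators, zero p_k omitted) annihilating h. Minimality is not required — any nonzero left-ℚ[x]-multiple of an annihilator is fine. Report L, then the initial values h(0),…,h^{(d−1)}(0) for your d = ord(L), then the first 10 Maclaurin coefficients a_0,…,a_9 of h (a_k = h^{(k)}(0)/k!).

L = (12 + 18·x) + (-10 - 36·x - 36·x^2)·Dx + (2 + 10·x + 12·x^2)·Dx^2  (order 2).
h: a_k = 5, 7, 5/2, 13/2, 7/8, 221/40, -339/80, 4863/560, -59331/4480, 100343/4480, …
ICs: h(0) = 5, h′(0) = 7.

f: a_k = 1, 3, 9/2, 9/2, 27/8, 81/40, 81/80, 243/560, 729/4480, 243/4480, …
g: a_k = 4, 4, -2, 2, -5/2, 7/2, -21/4, 33/4, -429/32, 715/32, …
Weyl lclm of L_f,L_g ⇒ L₀ (ord ≤ 2).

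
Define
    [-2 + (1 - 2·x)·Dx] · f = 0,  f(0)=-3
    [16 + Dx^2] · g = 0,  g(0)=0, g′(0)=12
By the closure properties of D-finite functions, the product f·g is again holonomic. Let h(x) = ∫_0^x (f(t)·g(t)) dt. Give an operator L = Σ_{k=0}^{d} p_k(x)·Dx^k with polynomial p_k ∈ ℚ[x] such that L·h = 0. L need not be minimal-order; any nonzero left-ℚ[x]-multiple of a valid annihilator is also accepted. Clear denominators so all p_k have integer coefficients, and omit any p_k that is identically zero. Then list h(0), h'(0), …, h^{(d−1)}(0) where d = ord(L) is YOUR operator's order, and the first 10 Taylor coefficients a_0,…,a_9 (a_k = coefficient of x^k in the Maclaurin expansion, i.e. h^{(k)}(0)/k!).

L = (-16 + 32·x)·Dx + 4·Dx^2 + (-1 + 2·x)·Dx^3  (order 3).
h: a_k = 0, 0, -18, -24, -12, -96/5, -224/5, -384/5, -4576/35, -73216/315, …
ICs: h(0) = 0, h′(0) = 0, h′′(0) = -36.

f: a_k = -3, -6, -12, -24, -48, -96, -192, -384, -768, -1536, …
g: a_k = 0, 12, 0, -32, 0, 128/5, 0, -1024/105, 0, 2048/945, …
Sym-product of L_f,L_g gives L₀ (≤ ord 2).
Integrate: L := L₀·Dx.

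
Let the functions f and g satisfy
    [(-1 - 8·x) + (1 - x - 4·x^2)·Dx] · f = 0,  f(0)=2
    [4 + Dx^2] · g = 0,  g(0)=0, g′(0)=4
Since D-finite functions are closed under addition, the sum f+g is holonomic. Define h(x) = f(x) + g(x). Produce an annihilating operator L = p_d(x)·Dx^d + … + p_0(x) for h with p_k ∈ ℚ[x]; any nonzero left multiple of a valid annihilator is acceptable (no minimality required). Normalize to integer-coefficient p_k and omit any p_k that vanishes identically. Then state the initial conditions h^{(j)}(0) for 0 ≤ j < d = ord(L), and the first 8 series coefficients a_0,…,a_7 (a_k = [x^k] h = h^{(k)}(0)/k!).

f: a_k = 2, 2, 10, 18, 58, 130, 362, 882, …
g: a_k = 0, 4, 0, -8/3, 0, 8/15, 0, -16/315, …
h₀=f+g: left-lcm gives L₀, ord ≤ 3.
L = (116 + 1008·x + 968·x^2 + 2688·x^3 + 640·x^4 + 1024·x^5) + (-28 - 4·x + 8·x^2 + 200·x^3 + 480·x^4 + 384·x^5 + 512·x^6)·Dx + (29 + 252·x + 242·x^2 + 672·x^3 + 160·x^4 + 256·x^5)·Dx^2 + (-7 - x + 2·x^2 + 50·x^3 + 120·x^4 + 96·x^5 + 128·x^6)·Dx^3  (order 3).
h: a_k = 2, 6, 10, 46/3, 58, 1958/15, 362, 277814/315, …
ICs: h(0) = 2, h′(0) = 6, h′′(0) = 20.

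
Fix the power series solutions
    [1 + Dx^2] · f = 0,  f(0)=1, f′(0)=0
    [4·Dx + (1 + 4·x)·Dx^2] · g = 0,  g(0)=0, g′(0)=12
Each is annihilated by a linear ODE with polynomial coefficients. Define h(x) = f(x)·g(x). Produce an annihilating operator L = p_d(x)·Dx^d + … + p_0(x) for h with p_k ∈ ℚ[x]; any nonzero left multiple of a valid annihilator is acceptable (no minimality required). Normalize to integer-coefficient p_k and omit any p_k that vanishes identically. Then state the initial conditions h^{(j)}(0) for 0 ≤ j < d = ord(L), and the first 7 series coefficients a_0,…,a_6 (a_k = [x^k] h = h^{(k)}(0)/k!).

f: a_k = 1, 0, -1/2, 0, 1/24, 0, -1/720, …
g: a_k = 0, 12, -24, 64, -192, 3072/5, -2048, …
f·g: L₀ = L_f ⊗_s L_g, ord ≤ 2·2.
L = (-147 - 144·x - 224·x^2 + 256·x^3 + 256·x^4) + (-56 - 160·x + 384·x^2 + 512·x^3)·Dx + (-150 - 160·x - 192·x^2 + 512·x^3 + 512·x^4)·Dx^2 + (-56 - 160·x + 384·x^2 + 512·x^3)·Dx^3 + (-3 - 16·x + 32·x^2 + 256·x^3 + 256·x^4)·Dx^4  (order 4).
h: a_k = 0, 12, -24, 58, -180, 5829/10, -1953, …
ICs: h(0) = 0, h′(0) = 12, h′′(0) = -48, h′′′(0) = 348.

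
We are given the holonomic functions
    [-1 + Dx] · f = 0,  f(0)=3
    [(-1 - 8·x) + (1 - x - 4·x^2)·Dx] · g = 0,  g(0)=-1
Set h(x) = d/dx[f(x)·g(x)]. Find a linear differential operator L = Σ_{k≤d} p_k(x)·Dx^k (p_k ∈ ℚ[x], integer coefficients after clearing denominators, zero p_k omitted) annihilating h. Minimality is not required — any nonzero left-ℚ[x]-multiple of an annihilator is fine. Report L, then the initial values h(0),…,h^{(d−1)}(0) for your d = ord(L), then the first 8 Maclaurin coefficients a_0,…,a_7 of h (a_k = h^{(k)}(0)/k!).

f: a_k = 3, 3, 3/2, 1/2, 1/8, 1/40, 1/240, 1/1680, …
g: a_k = -1, -1, -5, -9, -29, -65, -181, -441, …
h₀=f·g: eliminate ⇒ L₀, order ≤ 1·1.
Derive L from L₀ (diff closure).
L = (13 + 36·x + 65·x^2 - 56·x^3 + 16·x^4) + (-2 - 5·x + 19·x^2 + 24·x^3 - 16·x^4)·Dx  (order 1).
h: a_k = -6, -39, -132, -977/2, -5963/4, -188797/40, -831287/60, -68891713/1680, …
ICs: h(0) = -6.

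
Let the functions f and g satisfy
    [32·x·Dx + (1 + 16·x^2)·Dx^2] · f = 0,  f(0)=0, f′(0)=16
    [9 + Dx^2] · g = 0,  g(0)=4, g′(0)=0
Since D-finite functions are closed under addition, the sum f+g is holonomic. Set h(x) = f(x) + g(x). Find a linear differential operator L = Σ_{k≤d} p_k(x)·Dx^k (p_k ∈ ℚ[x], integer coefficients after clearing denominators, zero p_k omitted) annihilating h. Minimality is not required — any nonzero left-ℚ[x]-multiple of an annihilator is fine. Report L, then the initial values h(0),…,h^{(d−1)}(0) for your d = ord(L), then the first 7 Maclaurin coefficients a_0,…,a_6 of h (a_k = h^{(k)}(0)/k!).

f: a_k = 0, 16, 0, -256/3, 0, 4096/5, 0, …
g: a_k = 4, 0, -18, 0, 27/2, 0, -81/20, …
Weyl lclm of L_f,L_g ⇒ L₀ (ord ≤ 4).
L = (-52704·x + 967680·x^3 + 663552·x^5)·Dx + (-207 + 13104·x^2 + 283392·x^4 + 331776·x^6)·Dx^2 + (-5856·x + 107520·x^3 + 73728·x^5)·Dx^3 + (-23 + 1456·x^2 + 31488·x^4 + 36864·x^6)·Dx^4  (order 4).
h: a_k = 4, 16, -18, -256/3, 27/2, 4096/5, -81/20, …
ICs: h(0) = 4, h′(0) = 16, h′′(0) = -36, h′′′(0) = -512.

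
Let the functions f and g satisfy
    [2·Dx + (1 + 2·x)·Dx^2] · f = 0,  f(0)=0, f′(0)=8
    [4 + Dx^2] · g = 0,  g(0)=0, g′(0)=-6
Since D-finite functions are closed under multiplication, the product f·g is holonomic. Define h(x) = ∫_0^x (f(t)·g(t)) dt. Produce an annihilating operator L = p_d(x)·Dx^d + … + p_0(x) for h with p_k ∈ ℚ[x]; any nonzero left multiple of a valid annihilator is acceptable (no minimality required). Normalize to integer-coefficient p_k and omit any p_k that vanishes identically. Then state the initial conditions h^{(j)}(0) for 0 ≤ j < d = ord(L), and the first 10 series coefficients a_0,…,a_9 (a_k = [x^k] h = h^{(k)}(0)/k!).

L = (-48 + 192·x + 1216·x^2 + 2048·x^3 + 1024·x^4)·Dx + (32 + 320·x + 768·x^2 + 512·x^3)·Dx^2 + (160·x + 672·x^2 + 1024·x^3 + 512·x^4)·Dx^3 + (8 + 80·x + 192·x^2 + 128·x^3)·Dx^4 + (3 + 28·x + 92·x^2 + 128·x^3 + 64·x^4)·Dx^5  (order 5).
h: a_k = 0, 0, 0, -16, 12, -32/5, 32/3, -352/21, 124/5, -7232/189, …
ICs: h(0) = 0, h′(0) = 0, h′′(0) = 0, h′′′(0) = -96, h′′′′(0) = 288.

f: a_k = 0, 8, -8, 32/3, -16, 128/5, -128/3, 512/7, -128, 2048/9, …
g: a_k = 0, -6, 0, 4, 0, -4/5, 0, 8/105, 0, -4/945, …
Product ⇒ symmetric product L₀, ord ≤ 4.
h=∫₀ˣh₀: take L = L₀·Dx.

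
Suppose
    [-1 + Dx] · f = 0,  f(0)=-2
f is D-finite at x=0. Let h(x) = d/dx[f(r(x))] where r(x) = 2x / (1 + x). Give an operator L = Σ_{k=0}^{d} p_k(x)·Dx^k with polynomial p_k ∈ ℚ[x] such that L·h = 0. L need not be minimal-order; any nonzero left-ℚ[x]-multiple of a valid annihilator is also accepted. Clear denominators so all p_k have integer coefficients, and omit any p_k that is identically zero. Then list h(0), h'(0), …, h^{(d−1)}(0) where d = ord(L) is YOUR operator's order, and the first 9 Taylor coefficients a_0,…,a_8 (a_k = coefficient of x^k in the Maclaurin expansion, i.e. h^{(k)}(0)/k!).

f: a_k = -2, -2, -1, -1/3, -1/12, -1/60, -1/360, -1/2520, -1/20160, …
Substitute x→r, Dx→(1/r')Dx; clear ⇒ L₀.
Differentiate: ansatz ord ≤ ord L₀ ⇒ L.
L = -2·x + (-1 - 2·x - x^2)·Dx  (order 1).
h: a_k = -4, 0, 4, -16/3, 4, -16/15, -20/9, 512/105, -284/45, …
ICs: h(0) = -4.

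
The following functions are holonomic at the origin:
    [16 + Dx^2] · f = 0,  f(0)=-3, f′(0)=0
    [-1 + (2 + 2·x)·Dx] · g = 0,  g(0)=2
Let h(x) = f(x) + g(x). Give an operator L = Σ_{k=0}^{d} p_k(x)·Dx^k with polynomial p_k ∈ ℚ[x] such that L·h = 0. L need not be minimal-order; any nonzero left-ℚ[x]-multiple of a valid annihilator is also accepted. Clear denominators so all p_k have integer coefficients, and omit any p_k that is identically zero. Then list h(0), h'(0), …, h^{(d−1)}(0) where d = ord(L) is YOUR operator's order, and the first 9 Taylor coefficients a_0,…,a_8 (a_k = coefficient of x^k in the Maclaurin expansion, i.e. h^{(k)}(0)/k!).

f: a_k = -3, 0, 24, 0, -32, 0, 256/15, 0, -512/105, …
g: a_k = 2, 1, -1/4, 1/8, -5/64, 7/128, -21/512, 33/1024, -429/16384, …
f+g: L₀ = lclm(L_f,L_g), ord ≤ 2+1.
L = (-1072 - 2048·x - 1024·x^2) + (2016 + 6112·x + 6144·x^2 + 2048·x^3)·Dx + (-67 - 128·x - 64·x^2)·Dx^2 + (126 + 382·x + 384·x^2 + 128·x^3)·Dx^3  (order 3).
h: a_k = -1, 1, 95/4, 1/8, -2053/64, 7/128, 130757/7680, 33/1024, -8433653/1720320, …
ICs: h(0) = -1, h′(0) = 1, h′′(0) = 95/2.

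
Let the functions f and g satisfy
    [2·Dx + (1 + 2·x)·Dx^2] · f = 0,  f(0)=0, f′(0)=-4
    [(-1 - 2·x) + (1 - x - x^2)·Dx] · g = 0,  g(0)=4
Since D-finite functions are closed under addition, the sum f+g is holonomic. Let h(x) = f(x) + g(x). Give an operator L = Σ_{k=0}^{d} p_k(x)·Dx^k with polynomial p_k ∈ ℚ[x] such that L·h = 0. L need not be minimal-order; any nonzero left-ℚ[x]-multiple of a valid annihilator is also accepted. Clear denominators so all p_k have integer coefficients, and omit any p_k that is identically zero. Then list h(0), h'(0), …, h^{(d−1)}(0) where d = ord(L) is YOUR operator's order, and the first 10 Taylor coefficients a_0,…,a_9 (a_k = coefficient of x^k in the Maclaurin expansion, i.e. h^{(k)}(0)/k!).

L = (-34 - 92·x - 116·x^2 - 48·x^3 - 24·x^4)·Dx + (-5 - 60·x - 170·x^2 - 180·x^3 - 100·x^4 - 40·x^5)·Dx^2 + (3 + 11·x + 5·x^2 - 20·x^3 - 30·x^4 - 24·x^5 - 8·x^6)·Dx^3  (order 3).
h: a_k = 4, 0, 12, 20/3, 28, 96/5, 220/3, 332/7, 200, 956/9, …
ICs: h(0) = 4, h′(0) = 0, h′′(0) = 24.

f: a_k = 0, -4, 4, -16/3, 8, -64/5, 64/3, -256/7, 64, -1024/9, …
g: a_k = 4, 4, 8, 12, 20, 32, 52, 84, 136, 220, …
Weyl lclm of L_f,L_g ⇒ L₀ (ord ≤ 3).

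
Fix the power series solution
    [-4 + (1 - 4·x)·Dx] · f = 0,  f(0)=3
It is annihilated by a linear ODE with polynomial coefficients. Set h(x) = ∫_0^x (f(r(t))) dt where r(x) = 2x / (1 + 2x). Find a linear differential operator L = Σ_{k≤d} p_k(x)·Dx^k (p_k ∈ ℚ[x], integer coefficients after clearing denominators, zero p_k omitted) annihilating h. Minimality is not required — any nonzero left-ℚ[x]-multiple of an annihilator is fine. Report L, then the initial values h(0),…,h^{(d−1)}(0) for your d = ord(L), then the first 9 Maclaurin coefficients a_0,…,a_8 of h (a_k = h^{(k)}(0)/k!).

f: a_k = 3, 12, 48, 192, 768, 3072, 12288, 49152, 196608, …
Substitute x→r, Dx→(1/r')Dx; clear ⇒ L₀.
h=∫h₀ ⇒ L = L₀·Dx.
L = 8·Dx + (-1 + 4·x + 12·x^2)·Dx^2  (order 2).
h: a_k = 0, 3, 12, 48, 216, 5184/5, 5184, 186624/7, 139968, …
ICs: h(0) = 0, h′(0) = 3.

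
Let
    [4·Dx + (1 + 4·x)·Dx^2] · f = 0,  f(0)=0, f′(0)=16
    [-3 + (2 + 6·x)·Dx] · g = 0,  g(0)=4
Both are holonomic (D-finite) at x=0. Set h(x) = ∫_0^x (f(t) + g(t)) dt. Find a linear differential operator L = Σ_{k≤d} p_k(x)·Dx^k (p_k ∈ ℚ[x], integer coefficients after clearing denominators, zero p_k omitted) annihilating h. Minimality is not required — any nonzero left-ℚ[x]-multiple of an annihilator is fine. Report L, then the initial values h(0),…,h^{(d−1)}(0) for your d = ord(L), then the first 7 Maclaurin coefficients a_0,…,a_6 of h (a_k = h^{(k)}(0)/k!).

f: a_k = 0, 16, -32, 256/3, -256, 4096/5, -8192/3, …
g: a_k = 4, 6, -9/2, 27/4, -405/32, 1701/64, -15309/256, …
h₀=f+g: left-lcm gives L₀, ord ≤ 3.
Integrate: L := L₀·Dx.
L = (84 + 144·x)·Dx^2 + (101 + 552·x + 720·x^2)·Dx^3 + (10 + 94·x + 288·x^2 + 288·x^3)·Dx^4  (order 4).
h: a_k = 0, 4, 11, -73/6, 1105/48, -8597/160, 270649/1920, …
ICs: h(0) = 0, h′(0) = 4, h′′(0) = 22, h′′′(0) = -73.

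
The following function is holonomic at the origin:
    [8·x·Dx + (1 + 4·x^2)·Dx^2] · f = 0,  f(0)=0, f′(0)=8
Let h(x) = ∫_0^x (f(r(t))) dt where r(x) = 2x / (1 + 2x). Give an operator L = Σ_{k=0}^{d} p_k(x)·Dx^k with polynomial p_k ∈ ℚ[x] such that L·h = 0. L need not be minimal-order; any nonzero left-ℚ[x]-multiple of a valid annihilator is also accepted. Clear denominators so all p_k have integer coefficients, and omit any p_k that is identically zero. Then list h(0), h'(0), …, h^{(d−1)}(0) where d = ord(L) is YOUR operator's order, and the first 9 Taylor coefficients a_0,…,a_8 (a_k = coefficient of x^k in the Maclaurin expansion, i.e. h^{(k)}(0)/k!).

f: a_k = 0, 8, 0, -32/3, 0, 128/5, 0, -512/7, 0, …
Substitute x→r, Dx→(1/r')Dx; clear ⇒ L₀.
h=∫₀ˣh₀: take L = L₀·Dx.
L = (4 + 40·x)·Dx^2 + (1 + 4·x + 20·x^2)·Dx^3  (order 3).
h: a_k = 0, 0, 8, -32/3, -16/3, 384/5, -2432/15, -5632/21, 17792/7, …
ICs: h(0) = 0, h′(0) = 0, h′′(0) = 16.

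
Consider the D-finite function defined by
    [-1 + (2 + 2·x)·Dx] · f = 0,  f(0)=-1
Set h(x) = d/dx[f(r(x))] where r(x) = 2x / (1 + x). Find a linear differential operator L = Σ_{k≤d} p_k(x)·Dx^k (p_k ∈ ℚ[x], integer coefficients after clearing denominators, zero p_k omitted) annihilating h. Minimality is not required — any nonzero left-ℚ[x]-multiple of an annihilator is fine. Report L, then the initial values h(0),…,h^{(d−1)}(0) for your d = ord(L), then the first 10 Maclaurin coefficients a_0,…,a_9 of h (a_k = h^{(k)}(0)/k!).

f: a_k = -1, -1/2, 1/8, -1/16, 5/128, -7/256, 21/1024, -33/2048, 429/32768, -715/65536, …
Substitute x→r, Dx→(1/r')Dx; clear ⇒ L₀.
h=h₀': d/dx-closure on L₀ ⇒ L.
L = (-3 - 6·x) + (-1 - 4·x - 3·x^2)·Dx  (order 1).
h: a_k = -1, 3, -15/2, 37/2, -375/8, 981/8, -5271/16, 14445/16, -321291/128, 902785/128, …
ICs: h(0) = -1.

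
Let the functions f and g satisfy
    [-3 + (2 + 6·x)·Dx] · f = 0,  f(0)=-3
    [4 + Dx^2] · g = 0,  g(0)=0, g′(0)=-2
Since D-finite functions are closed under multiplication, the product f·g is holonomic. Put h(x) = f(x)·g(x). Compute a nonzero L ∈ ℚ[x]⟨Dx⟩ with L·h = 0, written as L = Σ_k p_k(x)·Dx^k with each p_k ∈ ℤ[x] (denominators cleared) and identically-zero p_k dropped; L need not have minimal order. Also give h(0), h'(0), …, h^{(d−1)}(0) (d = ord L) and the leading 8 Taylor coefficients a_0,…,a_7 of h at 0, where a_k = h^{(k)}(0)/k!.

f: a_k = -3, -9/2, 27/8, -81/16, 1215/128, -5103/256, 45927/1024, -216513/2048, …
g: a_k = 0, -2, 0, 4/3, 0, -4/15, 0, 8/315, …
f·g: L₀ = L_f ⊗_s L_g, ord ≤ 1·2.
L = (43 + 96·x + 144·x^2) + (-12 - 36·x)·Dx + (4 + 24·x + 36·x^2)·Dx^2  (order 2).
h: a_k = 0, 6, 9, -43/4, 33/8, -4379/320, 21963/640, -838883/10752, …
ICs: h(0) = 0, h′(0) = 6.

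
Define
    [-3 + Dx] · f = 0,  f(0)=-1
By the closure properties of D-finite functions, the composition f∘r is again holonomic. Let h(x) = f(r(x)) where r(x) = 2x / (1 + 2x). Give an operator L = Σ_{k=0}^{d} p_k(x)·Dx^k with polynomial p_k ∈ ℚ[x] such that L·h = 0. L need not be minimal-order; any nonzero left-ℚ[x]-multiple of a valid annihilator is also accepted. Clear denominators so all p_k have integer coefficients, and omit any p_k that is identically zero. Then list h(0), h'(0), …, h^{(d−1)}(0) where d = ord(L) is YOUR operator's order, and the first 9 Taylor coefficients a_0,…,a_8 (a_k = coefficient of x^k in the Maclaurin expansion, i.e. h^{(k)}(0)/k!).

f: a_k = -1, -3, -9/2, -9/2, -27/8, -81/40, -81/80, -243/560, -729/4480, …
L₀ from L_f via x↦r, Dx↦r'^{-1}Dx.
L = -6 + (1 + 4·x + 4·x^2)·Dx  (order 1).
h: a_k = -1, -6, -6, 12, -6, -84/5, 276/5, -3288/35, 3246/35, …
ICs: h(0) = -1.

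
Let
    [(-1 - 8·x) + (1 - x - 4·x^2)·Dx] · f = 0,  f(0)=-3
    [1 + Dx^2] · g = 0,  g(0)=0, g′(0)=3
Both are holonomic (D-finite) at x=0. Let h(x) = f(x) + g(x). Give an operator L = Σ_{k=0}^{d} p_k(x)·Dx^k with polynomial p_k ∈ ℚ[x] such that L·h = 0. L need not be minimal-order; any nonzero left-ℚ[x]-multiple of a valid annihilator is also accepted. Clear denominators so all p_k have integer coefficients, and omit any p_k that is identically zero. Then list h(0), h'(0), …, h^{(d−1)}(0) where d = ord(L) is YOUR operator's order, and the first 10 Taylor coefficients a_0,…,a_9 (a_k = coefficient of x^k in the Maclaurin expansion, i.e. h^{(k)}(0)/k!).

f: a_k = -3, -3, -15, -27, -87, -195, -543, -1323, -3495, -8787, …
g: a_k = 0, 3, 0, -1/2, 0, 1/40, 0, -1/1680, 0, 1/120960, …
f+g: L₀ = lclm(L_f,L_g), ord ≤ 1+2.
L = (55 + 486·x + 553·x^2 + 1488·x^3 + 80·x^4 + 128·x^5) + (-11 - 11·x - 23·x^2 + 169·x^3 + 348·x^4 + 48·x^5 + 64·x^6)·Dx + (55 + 486·x + 553·x^2 + 1488·x^3 + 80·x^4 + 128·x^5)·Dx^2 + (-11 - 11·x - 23·x^2 + 169·x^3 + 348·x^4 + 48·x^5 + 64·x^6)·Dx^3  (order 3).
h: a_k = -3, 0, -15, -55/2, -87, -7799/40, -543, -2222641/1680, -3495, -1062875519/120960, …
ICs: h(0) = -3, h′(0) = 0, h′′(0) = -30.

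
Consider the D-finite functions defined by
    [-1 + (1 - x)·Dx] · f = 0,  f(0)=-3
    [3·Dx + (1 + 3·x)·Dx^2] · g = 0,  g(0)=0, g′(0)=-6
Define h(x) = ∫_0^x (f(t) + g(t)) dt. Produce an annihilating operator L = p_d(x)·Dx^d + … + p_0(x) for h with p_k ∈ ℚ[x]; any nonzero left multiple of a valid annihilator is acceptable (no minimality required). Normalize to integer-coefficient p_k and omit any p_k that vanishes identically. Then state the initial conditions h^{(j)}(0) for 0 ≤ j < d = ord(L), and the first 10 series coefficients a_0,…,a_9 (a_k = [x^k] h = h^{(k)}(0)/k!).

f: a_k = -3, -3, -3, -3, -3, -3, -3, -3, -3, -3, …
g: a_k = 0, -6, 9, -18, 81/2, -486/5, 243, -4374/7, 6561/4, -4374, …
Sum ⇒ L₀ = lclm(L_f,L_g) in ℚ(x)⟨Dx⟩.
h=∫h₀ ⇒ L = L₀·Dx.
L = (54 + 18·x)·Dx^2 + (-12 + 72·x + 36·x^2)·Dx^3 + (-5 - 13·x + 9·x^2 + 9·x^3)·Dx^4  (order 4).
h: a_k = 0, -3, -9/2, 2, -21/4, 15/2, -167/10, 240/7, -4395/56, 2183/12, …
ICs: h(0) = 0, h′(0) = -3, h′′(0) = -9, h′′′(0) = 12.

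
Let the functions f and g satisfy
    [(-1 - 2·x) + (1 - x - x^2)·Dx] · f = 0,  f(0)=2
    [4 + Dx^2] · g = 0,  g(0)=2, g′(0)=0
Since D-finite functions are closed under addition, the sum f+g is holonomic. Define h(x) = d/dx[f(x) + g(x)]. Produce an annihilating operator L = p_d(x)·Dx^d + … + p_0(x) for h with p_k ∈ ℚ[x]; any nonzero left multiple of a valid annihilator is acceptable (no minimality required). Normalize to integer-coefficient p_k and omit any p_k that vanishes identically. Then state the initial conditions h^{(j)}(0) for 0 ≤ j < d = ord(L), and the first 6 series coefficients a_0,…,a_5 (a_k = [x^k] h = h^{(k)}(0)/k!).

L = (272 + 704·x + 880·x^2 + 400·x^3 + 320·x^4 + 144·x^5 + 48·x^6) + (-44 - 52·x + 108·x^2 + 80·x^3 + 40·x^4 + 72·x^5 + 56·x^6 + 16·x^7)·Dx + (68 + 176·x + 220·x^2 + 100·x^3 + 80·x^4 + 36·x^5 + 12·x^6)·Dx^2 + (-11 - 13·x + 27·x^2 + 20·x^3 + 10·x^4 + 18·x^5 + 14·x^6 + 4·x^7)·Dx^3  (order 3).
h: a_k = 2, 0, 18, 136/3, 80, 2324/15, …
ICs: h(0) = 2, h′(0) = 0, h′′(0) = 36.

f: a_k = 2, 2, 4, 6, 10, 16, …
g: a_k = 2, 0, -4, 0, 4/3, 0, …
f+g: L₀ = lclm(L_f,L_g), ord ≤ 1+2.
h=h₀': d/dx-closure on L₀ ⇒ L.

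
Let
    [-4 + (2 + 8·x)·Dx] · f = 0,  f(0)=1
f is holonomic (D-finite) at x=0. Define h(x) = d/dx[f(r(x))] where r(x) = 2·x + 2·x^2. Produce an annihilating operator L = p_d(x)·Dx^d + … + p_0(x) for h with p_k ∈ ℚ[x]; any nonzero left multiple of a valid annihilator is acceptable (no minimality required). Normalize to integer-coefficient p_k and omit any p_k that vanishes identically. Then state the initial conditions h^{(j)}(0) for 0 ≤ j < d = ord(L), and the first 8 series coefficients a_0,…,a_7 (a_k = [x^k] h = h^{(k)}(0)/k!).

L = -2 + (-1 - 10·x - 24·x^2 - 16·x^3)·Dx  (order 1).
h: a_k = 4, -8, 48, -288, 1760, -10944, 68992, -439552, …
ICs: h(0) = 4.

f: a_k = 1, 2, -2, 4, -10, 28, -84, 264, …
Substitute x→r, Dx→(1/r')Dx; clear ⇒ L₀.
Differentiate: ansatz ord ≤ ord L₀ ⇒ L.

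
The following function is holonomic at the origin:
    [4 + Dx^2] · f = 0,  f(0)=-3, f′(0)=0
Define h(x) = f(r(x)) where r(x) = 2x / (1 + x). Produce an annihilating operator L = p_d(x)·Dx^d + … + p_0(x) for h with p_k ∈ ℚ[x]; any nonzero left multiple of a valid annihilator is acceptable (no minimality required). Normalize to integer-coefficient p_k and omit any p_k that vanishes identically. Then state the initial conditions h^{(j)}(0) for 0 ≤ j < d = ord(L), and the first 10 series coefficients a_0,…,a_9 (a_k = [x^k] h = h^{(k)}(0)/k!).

f: a_k = -3, 0, 6, 0, -2, 0, 4/15, 0, -2/105, 0, …
h₀=f(r): pull back L_f along r ⇒ L₀.
L = 16 + (2 + 6·x + 6·x^2 + 2·x^3)·Dx + (1 + 4·x + 6·x^2 + 4·x^3 + x^4)·Dx^2  (order 2).
h: a_k = -3, 0, 24, -48, 40, 32, -2744/15, 1968/5, -12568/21, 71744/105, …
ICs: h(0) = -3, h′(0) = 0.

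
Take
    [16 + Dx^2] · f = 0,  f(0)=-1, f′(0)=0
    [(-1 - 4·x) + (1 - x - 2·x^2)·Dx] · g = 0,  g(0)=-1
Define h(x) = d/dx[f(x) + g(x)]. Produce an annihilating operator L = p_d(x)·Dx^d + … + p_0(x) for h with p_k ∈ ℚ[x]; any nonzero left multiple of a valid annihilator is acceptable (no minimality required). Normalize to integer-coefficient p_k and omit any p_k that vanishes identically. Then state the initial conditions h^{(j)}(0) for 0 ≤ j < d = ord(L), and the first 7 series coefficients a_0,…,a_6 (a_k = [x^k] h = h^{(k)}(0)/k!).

L = (2880 + 9600·x + 20736·x^2 + 7680·x^3 + 15360·x^4 + 18432·x^5 + 12288·x^6) + (-368 - 1040·x + 2400·x^2 + 2048·x^3 - 2560·x^4 + 1536·x^5 + 7168·x^6 + 4096·x^7)·Dx + (180 + 600·x + 1296·x^2 + 480·x^3 + 960·x^4 + 1152·x^5 + 768·x^6)·Dx^2 + (-23 - 65·x + 150·x^2 + 128·x^3 - 160·x^4 + 96·x^5 + 448·x^6 + 256·x^7)·Dx^3  (order 3).
h: a_k = -1, 10, -15, -260/3, -105, -3358/15, -595, …
ICs: h(0) = -1, h′(0) = 10, h′′(0) = -30.

f: a_k = -1, 0, 8, 0, -32/3, 0, 256/45, …
g: a_k = -1, -1, -3, -5, -11, -21, -43, …
L₀ := lclm(L_f,L_g); ord L₀ ≤ 2+1.
Derive L from L₀ (diff closure).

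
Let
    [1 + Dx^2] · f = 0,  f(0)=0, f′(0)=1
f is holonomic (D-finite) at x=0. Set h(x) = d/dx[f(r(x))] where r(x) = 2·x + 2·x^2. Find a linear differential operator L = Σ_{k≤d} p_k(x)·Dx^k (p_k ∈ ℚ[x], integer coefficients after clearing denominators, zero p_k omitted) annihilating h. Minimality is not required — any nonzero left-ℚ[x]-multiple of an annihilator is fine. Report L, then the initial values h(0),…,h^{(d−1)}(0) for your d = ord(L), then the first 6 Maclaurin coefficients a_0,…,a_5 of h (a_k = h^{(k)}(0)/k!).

f: a_k = 0, 1, 0, -1/6, 0, 1/120, …
Change of var in L_f (x↦r) gives L₀.
h=h₀': d/dx-closure on L₀ ⇒ L.
L = (16 + 32·x + 96·x^2 + 128·x^3 + 64·x^4) + (-6 - 12·x)·Dx + (1 + 4·x + 4·x^2)·Dx^2  (order 2).
h: a_k = 2, 4, -4, -16, -56/3, 0, …
ICs: h(0) = 2, h′(0) = 4.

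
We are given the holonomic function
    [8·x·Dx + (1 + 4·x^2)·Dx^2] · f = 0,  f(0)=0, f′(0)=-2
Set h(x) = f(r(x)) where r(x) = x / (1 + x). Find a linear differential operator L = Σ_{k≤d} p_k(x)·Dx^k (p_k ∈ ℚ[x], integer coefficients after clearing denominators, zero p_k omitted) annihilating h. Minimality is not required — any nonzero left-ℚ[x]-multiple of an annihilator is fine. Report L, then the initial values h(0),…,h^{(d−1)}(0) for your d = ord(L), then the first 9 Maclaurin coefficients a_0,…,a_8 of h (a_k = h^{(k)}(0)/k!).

L = (2 + 10·x)·Dx + (1 + 2·x + 5·x^2)·Dx^2  (order 2).
h: a_k = 0, -2, 2, 2/3, -6, 38/5, 22/3, -278/7, 42, …
ICs: h(0) = 0, h′(0) = -2.

f: a_k = 0, -2, 0, 8/3, 0, -32/5, 0, 128/7, 0, …
f∘r: x↦r, Dx↦Dx/r' in L_f ⇒ L₀.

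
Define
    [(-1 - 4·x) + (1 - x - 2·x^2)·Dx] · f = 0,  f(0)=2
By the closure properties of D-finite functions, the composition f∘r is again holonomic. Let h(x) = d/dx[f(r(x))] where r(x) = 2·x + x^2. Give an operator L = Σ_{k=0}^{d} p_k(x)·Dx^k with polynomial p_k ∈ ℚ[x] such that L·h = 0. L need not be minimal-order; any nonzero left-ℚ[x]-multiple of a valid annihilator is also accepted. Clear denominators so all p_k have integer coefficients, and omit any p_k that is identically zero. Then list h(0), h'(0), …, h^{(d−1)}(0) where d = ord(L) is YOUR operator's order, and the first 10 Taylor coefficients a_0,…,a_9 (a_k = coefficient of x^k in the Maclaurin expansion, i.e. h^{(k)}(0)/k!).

f: a_k = 2, 2, 6, 10, 22, 42, 86, 170, 342, 682, …
L₀ from L_f via x↦r, Dx↦r'^{-1}Dx.
Differentiate: ansatz ord ≤ ord L₀ ⇒ L.
L = (13 + 52·x + 186·x^2 + 160·x^3 + 40·x^4) + (-1 - 5·x + 26·x^2 + 62·x^3 + 40·x^4 + 8·x^5)·Dx  (order 1).
h: a_k = 4, 52, 312, 1912, 10540, 56412, 292656, 1488432, 7450308, 36833780, …
ICs: h(0) = 4.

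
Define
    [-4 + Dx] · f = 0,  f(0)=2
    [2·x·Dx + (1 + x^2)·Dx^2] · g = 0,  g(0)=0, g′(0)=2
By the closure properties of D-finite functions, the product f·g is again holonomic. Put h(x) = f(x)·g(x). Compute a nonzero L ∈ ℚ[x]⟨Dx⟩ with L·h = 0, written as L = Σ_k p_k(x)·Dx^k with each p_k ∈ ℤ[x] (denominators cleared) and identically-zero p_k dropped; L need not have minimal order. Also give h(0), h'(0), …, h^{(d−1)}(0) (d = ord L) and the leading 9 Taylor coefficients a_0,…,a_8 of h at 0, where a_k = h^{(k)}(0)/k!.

f: a_k = 2, 8, 16, 64/3, 64/3, 256/15, 512/45, 2048/315, 1024/315, …
g: a_k = 0, 2, 0, -2/3, 0, 2/5, 0, -2/7, 0, …
Sym-product of L_f,L_g gives L₀ (≤ ord 2).
L = (16 - 8·x + 16·x^2) + (-8 + 2·x - 8·x^2)·Dx + (1 + x^2)·Dx^2  (order 2).
h: a_k = 0, 4, 16, 92/3, 112/3, 164/5, 208/9, 1508/105, 496/63, …
ICs: h(0) = 0, h′(0) = 4.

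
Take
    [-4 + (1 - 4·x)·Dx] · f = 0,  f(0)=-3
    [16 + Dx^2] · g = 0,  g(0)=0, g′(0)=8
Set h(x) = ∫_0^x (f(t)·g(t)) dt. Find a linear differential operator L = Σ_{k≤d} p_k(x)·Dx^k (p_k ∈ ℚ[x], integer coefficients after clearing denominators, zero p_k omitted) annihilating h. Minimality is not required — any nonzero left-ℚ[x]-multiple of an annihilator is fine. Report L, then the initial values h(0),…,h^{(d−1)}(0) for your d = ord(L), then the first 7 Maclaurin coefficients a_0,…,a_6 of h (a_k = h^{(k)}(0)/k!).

L = (-16 + 64·x)·Dx + 8·Dx^2 + (-1 + 4·x)·Dx^3  (order 3).
h: a_k = 0, 0, -12, -32, -80, -256, -12928/15, …
ICs: h(0) = 0, h′(0) = 0, h′′(0) = -24.

f: a_k = -3, -12, -48, -192, -768, -3072, -12288, …
g: a_k = 0, 8, 0, -64/3, 0, 256/15, 0, …
Sym-product of L_f,L_g gives L₀ (≤ ord 2).
Integrate: L := L₀·Dx.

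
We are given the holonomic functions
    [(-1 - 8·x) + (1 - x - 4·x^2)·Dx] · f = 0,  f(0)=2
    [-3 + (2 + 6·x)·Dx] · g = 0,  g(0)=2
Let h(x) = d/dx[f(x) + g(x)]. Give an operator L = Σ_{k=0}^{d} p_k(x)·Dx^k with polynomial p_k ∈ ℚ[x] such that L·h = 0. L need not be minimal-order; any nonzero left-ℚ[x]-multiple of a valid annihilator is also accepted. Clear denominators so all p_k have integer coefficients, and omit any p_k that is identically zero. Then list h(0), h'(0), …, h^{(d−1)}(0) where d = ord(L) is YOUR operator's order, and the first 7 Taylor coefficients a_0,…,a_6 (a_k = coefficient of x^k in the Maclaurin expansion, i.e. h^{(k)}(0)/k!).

L = (-594 - 4230·x - 12960·x^2 - 14400·x^3 - 17280·x^4) + (-189 - 3054·x - 16389·x^2 - 38544·x^3 - 55440·x^4 - 51840·x^5)·Dx + (46 + 350·x + 794·x^2 - 198·x^3 - 5376·x^4 - 13920·x^5 - 11520·x^6)·Dx^2  (order 2).
h: a_k = 5, 31/2, 513/8, 3307/16, 91705/128, 510105/256, 6827373/1024, …
ICs: h(0) = 5, h′(0) = 31/2.

f: a_k = 2, 2, 10, 18, 58, 130, 362, …
g: a_k = 2, 3, -9/4, 27/8, -405/64, 1701/128, -15309/512, …
h₀=f+g: left-lcm gives L₀, ord ≤ 2.
Differentiate: ansatz ord ≤ ord L₀ ⇒ L.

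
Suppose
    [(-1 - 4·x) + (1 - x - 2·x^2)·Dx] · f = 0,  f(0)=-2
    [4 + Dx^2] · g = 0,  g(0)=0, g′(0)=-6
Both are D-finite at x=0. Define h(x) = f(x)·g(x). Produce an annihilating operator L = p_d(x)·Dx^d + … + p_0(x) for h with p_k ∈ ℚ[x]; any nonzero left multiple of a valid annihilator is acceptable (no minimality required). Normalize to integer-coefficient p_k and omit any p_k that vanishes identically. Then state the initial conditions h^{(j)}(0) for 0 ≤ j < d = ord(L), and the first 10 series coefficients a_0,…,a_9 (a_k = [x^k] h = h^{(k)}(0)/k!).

L = (4·x + 8·x^2) + (2 + 8·x)·Dx + (-1 + x + 2·x^2)·Dx^2  (order 2).
h: a_k = 0, 12, 12, 28, 52, 548/5, 1068/5, 45428/105, 90284/105, 1630268/945, …
ICs: h(0) = 0, h′(0) = 12.

f: a_k = -2, -2, -6, -10, -22, -42, -86, -170, -342, -682, …
g: a_k = 0, -6, 0, 4, 0, -4/5, 0, 8/105, 0, -4/945, …
h₀=f·g: eliminate ⇒ L₀, order ≤ 1·2.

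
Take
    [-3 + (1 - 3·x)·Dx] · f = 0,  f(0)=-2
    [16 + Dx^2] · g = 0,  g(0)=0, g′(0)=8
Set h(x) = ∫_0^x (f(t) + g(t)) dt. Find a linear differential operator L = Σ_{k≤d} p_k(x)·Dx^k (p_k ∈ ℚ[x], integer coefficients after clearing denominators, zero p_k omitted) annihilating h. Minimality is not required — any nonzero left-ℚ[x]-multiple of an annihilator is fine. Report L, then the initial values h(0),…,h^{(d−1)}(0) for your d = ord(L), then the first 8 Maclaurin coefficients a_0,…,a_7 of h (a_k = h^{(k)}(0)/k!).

f: a_k = -2, -6, -18, -54, -162, -486, -1458, -4374, …
g: a_k = 0, 8, 0, -64/3, 0, 256/15, 0, -2048/315, …
f+g: L₀ = lclm(L_f,L_g), ord ≤ 1+2.
∫: right-multiply L₀ by Dx.
L = (1680 - 2304·x + 3456·x^2)·Dx + (-272 + 1584·x - 3456·x^2 + 3456·x^3)·Dx^2 + (105 - 144·x + 216·x^2)·Dx^3 + (-17 + 99·x - 216·x^2 + 216·x^3)·Dx^4  (order 4).
h: a_k = 0, -2, 1, -6, -113/6, -162/5, -3517/45, -1458/7, …
ICs: h(0) = 0, h′(0) = -2, h′′(0) = 2, h′′′(0) = -36.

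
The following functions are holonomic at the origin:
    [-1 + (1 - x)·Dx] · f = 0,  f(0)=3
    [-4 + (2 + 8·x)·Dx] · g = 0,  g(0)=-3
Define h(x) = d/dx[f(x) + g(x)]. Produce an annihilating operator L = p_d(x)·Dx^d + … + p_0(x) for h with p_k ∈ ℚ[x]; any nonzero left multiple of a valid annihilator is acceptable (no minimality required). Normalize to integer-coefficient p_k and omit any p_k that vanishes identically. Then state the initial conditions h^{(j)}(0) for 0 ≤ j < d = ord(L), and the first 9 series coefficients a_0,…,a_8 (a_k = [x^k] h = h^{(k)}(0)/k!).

L = (-18 - 12·x) + (3 - 36·x - 42·x^2)·Dx + (2 + 9·x + x^2 - 12·x^3)·Dx^2  (order 2).
h: a_k = -3, 18, -27, 132, -405, 1530, -5523, 20616, -77193, …
ICs: h(0) = -3, h′(0) = 18.

f: a_k = 3, 3, 3, 3, 3, 3, 3, 3, 3, …
g: a_k = -3, -6, 6, -12, 30, -84, 252, -792, 2574, …
L₀ := lclm(L_f,L_g); ord L₀ ≤ 1+1.
Differentiate: ansatz ord ≤ ord L₀ ⇒ L.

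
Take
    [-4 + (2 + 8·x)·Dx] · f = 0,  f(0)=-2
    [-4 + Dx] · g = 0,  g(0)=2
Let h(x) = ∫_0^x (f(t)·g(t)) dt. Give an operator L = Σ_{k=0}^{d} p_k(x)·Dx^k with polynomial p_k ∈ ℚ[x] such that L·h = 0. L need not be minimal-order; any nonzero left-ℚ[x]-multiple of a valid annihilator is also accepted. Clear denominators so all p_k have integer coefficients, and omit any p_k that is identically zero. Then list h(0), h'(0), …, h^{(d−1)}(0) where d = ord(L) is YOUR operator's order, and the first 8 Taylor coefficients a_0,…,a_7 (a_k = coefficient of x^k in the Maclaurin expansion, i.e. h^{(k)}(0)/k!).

f: a_k = -2, -4, 4, -8, 20, -56, 168, -528, …
g: a_k = 2, 8, 16, 64/3, 64/3, 256/15, 512/45, 2048/315, …
f·g: L₀ = L_f ⊗_s L_g, ord ≤ 1·1.
h=∫h₀ ⇒ L = L₀·Dx.
L = (-6 - 16·x)·Dx + (1 + 4·x)·Dx^2  (order 2).
h: a_k = 0, -4, -12, -56/3, -68/3, -88/5, -856/45, 1424/315, …
ICs: h(0) = 0, h′(0) = -4.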